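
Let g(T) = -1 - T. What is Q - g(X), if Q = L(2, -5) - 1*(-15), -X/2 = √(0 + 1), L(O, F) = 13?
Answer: 27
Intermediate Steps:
X = -2 (X = -2*√(0 + 1) = -2*√1 = -2*1 = -2)
Q = 28 (Q = 13 - 1*(-15) = 13 + 15 = 28)
Q - g(X) = 28 - (-1 - 1*(-2)) = 28 - (-1 + 2) = 28 - 1*1 = 28 - 1 = 27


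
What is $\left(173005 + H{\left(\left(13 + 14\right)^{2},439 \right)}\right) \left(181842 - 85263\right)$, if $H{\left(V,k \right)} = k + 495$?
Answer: $16798854681$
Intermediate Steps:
$H{\left(V,k \right)} = 495 + k$
$\left(173005 + H{\left(\left(13 + 14\right)^{2},439 \right)}\right) \left(181842 - 85263\right) = \left(173005 + \left(495 + 439\right)\right) \left(181842 - 85263\right) = \left(173005 + 934\right) 96579 = 173939 \cdot 96579 = 16798854681$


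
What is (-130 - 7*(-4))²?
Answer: 10404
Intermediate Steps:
(-130 - 7*(-4))² = (-130 + 28)² = (-102)² = 10404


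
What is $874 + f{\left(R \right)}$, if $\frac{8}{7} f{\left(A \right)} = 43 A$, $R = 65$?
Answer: $\frac{26557}{8} \approx 3319.6$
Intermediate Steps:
$f{\left(A \right)} = \frac{301 A}{8}$ ($f{\left(A \right)} = \frac{7 \cdot 43 A}{8} = \frac{301 A}{8}$)
$874 + f{\left(R \right)} = 874 + \frac{301}{8} \cdot 65 = 874 + \frac{19565}{8} = \frac{26557}{8}$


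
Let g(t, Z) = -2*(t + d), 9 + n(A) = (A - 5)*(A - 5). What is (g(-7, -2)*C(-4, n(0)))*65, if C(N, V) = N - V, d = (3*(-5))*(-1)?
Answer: 20800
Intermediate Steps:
d = 15 (d = -15*(-1) = 15)
n(A) = -9 + (-5 + A)² (n(A) = -9 + (A - 5)*(A - 5) = -9 + (-5 + A)*(-5 + A) = -9 + (-5 + A)²)
g(t, Z) = -30 - 2*t (g(t, Z) = -2*(t + 15) = -2*(15 + t) = -30 - 2*t)
(g(-7, -2)*C(-4, n(0)))*65 = ((-30 - 2*(-7))*(-4 - (-9 + (-5 + 0)²)))*65 = ((-30 + 14)*(-4 - (-9 + (-5)²)))*65 = -16*(-4 - (-9 + 25))*65 = -16*(-4 - 1*16)*65 = -16*(-4 - 16)*65 = -16*(-20)*65 = 320*65 = 20800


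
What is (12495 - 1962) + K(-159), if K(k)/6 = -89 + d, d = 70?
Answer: 10419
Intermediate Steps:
K(k) = -114 (K(k) = 6*(-89 + 70) = 6*(-19) = -114)
(12495 - 1962) + K(-159) = (12495 - 1962) - 114 = 10533 - 114 = 10419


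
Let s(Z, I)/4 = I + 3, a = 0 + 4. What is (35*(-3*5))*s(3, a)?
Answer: -14700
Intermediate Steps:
a = 4
s(Z, I) = 12 + 4*I (s(Z, I) = 4*(I + 3) = 4*(3 + I) = 12 + 4*I)
(35*(-3*5))*s(3, a) = (35*(-3*5))*(12 + 4*4) = (35*(-15))*(12 + 16) = -525*28 = -14700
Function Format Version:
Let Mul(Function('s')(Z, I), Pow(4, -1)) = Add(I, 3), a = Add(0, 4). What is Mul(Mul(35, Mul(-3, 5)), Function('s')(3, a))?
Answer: -14700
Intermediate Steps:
a = 4
Function('s')(Z, I) = Add(12, Mul(4, I)) (Function('s')(Z, I) = Mul(4, Add(I, 3)) = Mul(4, Add(3, I)) = Add(12, Mul(4, I)))
Mul(Mul(35, Mul(-3, 5)), Function('s')(3, a)) = Mul(Mul(35, Mul(-3, 5)), Add(12, Mul(4, 4))) = Mul(Mul(35, -15), Add(12, 16)) = Mul(-525, 28) = -14700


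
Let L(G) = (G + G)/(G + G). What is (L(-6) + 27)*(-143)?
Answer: -4004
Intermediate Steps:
L(G) = 1 (L(G) = (2*G)/((2*G)) = (2*G)*(1/(2*G)) = 1)
(L(-6) + 27)*(-143) = (1 + 27)*(-143) = 28*(-143) = -4004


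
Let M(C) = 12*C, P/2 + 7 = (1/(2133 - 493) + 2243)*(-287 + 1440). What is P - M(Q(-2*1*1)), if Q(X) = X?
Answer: 4241342913/820 ≈ 5.1724e+6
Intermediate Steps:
P = 4241323233/820 (P = -14 + 2*((1/(2133 - 493) + 2243)*(-287 + 1440)) = -14 + 2*((1/1640 + 2243)*1153) = -14 + 2*((3678521/1640)*1153) = -14 + 2*(4241334713/1640) = -14 + 4241334713/820 = 4241323233/820 ≈ 5.1723e+6)
P - M(Q(-2*1*1)) = 4241323233/820 - 12*-2*1*1 = 4241323233/820 - 12*(-2*1) = 4241323233/820 - 12*(-2) = 4241323233/820 - 1*(-24) = 4241323233/820 + 24 = 4241342913/820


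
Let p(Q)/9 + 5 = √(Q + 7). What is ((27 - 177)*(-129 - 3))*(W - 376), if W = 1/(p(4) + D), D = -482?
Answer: -1030506988500/138419 - 89100*√11/138419 ≈ -7.4448e+6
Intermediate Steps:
p(Q) = -45 + 9*√(7 + Q) (p(Q) = -45 + 9*√(Q + 7) = -45 + 9*√(7 + Q))
W = 1/(-527 + 9*√11) (W = 1/((-45 + 9*√(7 + 4)) - 482) = 1/((-45 + 9*√11) - 482) = 1/(-527 + 9*√11) ≈ -0.0020115)
((27 - 177)*(-129 - 3))*(W - 376) = ((27 - 177)*(-129 - 3))*((-527/276838 - 9*√11/276838) - 376) = (-150*(-132))*(-104091615/276838 - 9*√11/276838) = 19800*(-104091615/276838 - 9*√11/276838) = -1030506988500/138419 - 89100*√11/138419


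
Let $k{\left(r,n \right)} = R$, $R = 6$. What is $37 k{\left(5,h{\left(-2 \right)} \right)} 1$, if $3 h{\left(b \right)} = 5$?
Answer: $222$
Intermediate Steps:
$h{\left(b \right)} = \frac{5}{3}$ ($h{\left(b \right)} = \frac{1}{3} \cdot 5 = \frac{5}{3}$)
$k{\left(r,n \right)} = 6$
$37 k{\left(5,h{\left(-2 \right)} \right)} 1 = 37 \cdot 6 \cdot 1 = 222 \cdot 1 = 222$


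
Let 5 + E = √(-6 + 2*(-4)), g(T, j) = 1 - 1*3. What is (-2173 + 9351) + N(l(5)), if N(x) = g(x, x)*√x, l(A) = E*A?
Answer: 7178 - 2*√(-25 + 5*I*√14) ≈ 7174.5 - 10.604*I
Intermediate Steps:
g(T, j) = -2 (g(T, j) = 1 - 3 = -2)
E = -5 + I*√14 (E = -5 + √(-6 + 2*(-4)) = -5 + √(-6 - 8) = -5 + √(-14) = -5 + I*√14 ≈ -5.0 + 3.7417*I)
l(A) = A*(-5 + I*√14) (l(A) = (-5 + I*√14)*A = A*(-5 + I*√14))
N(x) = -2*√x
(-2173 + 9351) + N(l(5)) = (-2173 + 9351) - 2*√5*√(-5 + I*√14) = 7178 - 2*√(-25 + 5*I*√14)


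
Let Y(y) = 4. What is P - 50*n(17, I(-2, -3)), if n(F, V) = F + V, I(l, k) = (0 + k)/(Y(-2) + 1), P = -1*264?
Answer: -1084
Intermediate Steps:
P = -264
I(l, k) = k/5 (I(l, k) = (0 + k)/(4 + 1) = k/5)
P - 50*n(17, I(-2, -3)) = -264 - 50*(17 + (⅕)*(-3)) = -264 - 50*(17 - ⅗) = -264 - 50*82/5 = -264 - 820 = -1084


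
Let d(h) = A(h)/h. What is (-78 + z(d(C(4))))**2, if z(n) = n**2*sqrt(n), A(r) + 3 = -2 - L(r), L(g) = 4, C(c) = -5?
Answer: 19071549/3125 - 37908*sqrt(5)/125 ≈ 5424.8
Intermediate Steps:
A(r) = -9 (A(r) = -3 + (-2 - 1*4) = -3 + (-2 - 4) = -3 - 6 = -9)
d(h) = -9/h
z(n) = n**(5/2)
(-78 + z(d(C(4))))**2 = (-78 + (-9/(-5))**(5/2))**2 = (-78 + (-9*(-1/5))**(5/2))**2 = (-78 + (9/5)**(5/2))**2 = (-78 + 243*sqrt(5)/125)**2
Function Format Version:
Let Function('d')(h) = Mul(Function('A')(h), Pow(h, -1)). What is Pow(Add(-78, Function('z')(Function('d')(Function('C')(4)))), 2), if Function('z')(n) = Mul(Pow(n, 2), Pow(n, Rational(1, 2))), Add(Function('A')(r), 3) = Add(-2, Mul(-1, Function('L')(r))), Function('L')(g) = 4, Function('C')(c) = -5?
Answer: Add(Rational(19071549, 3125), Mul(Rational(-37908, 125), Pow(5, Rational(1, 2)))) ≈ 5424.8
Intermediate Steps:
Function('A')(r) = -9 (Function('A')(r) = Add(-3, Add(-2, Mul(-1, 4))) = Add(-3, Add(-2, -4)) = Add(-3, -6) = -9)
Function('d')(h) = Mul(-9, Pow(h, -1))
Function('z')(n) = Pow(n, Rational(5, 2))
Pow(Add(-78, Function('z')(Function('d')(Function('C')(4)))), 2) = Pow(Add(-78, Pow(Mul(-9, Pow(-5, -1)), Rational(5, 2))), 2) = Pow(Add(-78, Pow(Mul(-9, Rational(-1, 5)), Rational(5, 2))), 2) = Pow(Add(-78, Pow(Rational(9, 5), Rational(5, 2))), 2) = Pow(Add(-78, Mul(Rational(243, 125), Pow(5, Rational(1, 2)))), 2)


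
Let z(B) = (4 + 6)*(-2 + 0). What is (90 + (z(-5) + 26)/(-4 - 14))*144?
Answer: 12912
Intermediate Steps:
z(B) = -20 (z(B) = 10*(-2) = -20)
(90 + (z(-5) + 26)/(-4 - 14))*144 = (90 + (-20 + 26)/(-4 - 14))*144 = (90 + 6/(-18))*144 = (90 + 6*(-1/18))*144 = (90 - ⅓)*144 = (269/3)*144 = 12912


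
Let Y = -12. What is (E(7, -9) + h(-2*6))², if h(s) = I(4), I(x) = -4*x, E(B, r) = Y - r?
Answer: 361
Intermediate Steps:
E(B, r) = -12 - r
h(s) = -16 (h(s) = -4*4 = -16)
(E(7, -9) + h(-2*6))² = ((-12 - 1*(-9)) - 16)² = ((-12 + 9) - 16)² = (-3 - 16)² = (-19)² = 361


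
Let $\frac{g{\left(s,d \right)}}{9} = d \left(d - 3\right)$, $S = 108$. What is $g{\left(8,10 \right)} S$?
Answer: $68040$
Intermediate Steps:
$g{\left(s,d \right)} = 9 d \left(-3 + d\right)$ ($g{\left(s,d \right)} = 9 d \left(d - 3\right) = 9 d \left(-3 + d\right)$)
$g{\left(8,10 \right)} S = 9 \cdot 10 \left(-3 + 10\right) 108 = 9 \cdot 10 \cdot 7 \cdot 108 = 630 \cdot 108 = 68040$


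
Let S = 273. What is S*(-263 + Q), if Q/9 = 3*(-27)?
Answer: -270816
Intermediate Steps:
Q = -729 (Q = 9*(3*(-27)) = 9*(-81) = -729)
S*(-263 + Q) = 273*(-263 - 729) = 273*(-992) = -270816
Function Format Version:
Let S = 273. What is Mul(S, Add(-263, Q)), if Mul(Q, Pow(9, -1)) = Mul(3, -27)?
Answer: -270816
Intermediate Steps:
Q = -729 (Q = Mul(9, Mul(3, -27)) = Mul(9, -81) = -729)
Mul(S, Add(-263, Q)) = Mul(273, Add(-263, -729)) = Mul(273, -992) = -270816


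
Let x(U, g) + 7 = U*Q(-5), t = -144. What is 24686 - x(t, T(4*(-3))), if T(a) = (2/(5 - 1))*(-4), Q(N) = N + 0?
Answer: 23973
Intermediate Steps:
Q(N) = N
T(a) = -2 (T(a) = (2/4)*(-4) = ((¼)*2)*(-4) = (½)*(-4) = -2)
x(U, g) = -7 - 5*U (x(U, g) = -7 + U*(-5) = -7 - 5*U)
24686 - x(t, T(4*(-3))) = 24686 - (-7 - 5*(-144)) = 24686 - (-7 + 720) = 24686 - 1*713 = 24686 - 713 = 23973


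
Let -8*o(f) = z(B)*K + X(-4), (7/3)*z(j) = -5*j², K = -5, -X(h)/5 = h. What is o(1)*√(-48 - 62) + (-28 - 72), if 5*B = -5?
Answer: -100 - 215*I*√110/56 ≈ -100.0 - 40.267*I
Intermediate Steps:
B = -1 (B = (⅕)*(-5) = -1)
X(h) = -5*h
z(j) = -15*j²/7 (z(j) = 3*(-5*j²)/7 = -15*j²/7)
o(f) = -215/56 (o(f) = -(-15/7*(-1)²*(-5) - 5*(-4))/8 = -(-15/7*1*(-5) + 20)/8 = -(-15/7*(-5) + 20)/8 = -(75/7 + 20)/8 = -⅛*215/7 = -215/56)
o(1)*√(-48 - 62) + (-28 - 72) = -215*√(-48 - 62)/56 + (-28 - 72) = -215*I*√110/56 - 100 = -100 - 215*I*√110/56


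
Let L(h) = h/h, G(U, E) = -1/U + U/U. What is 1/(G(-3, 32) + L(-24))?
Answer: 3/7 ≈ 0.42857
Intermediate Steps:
G(U, E) = 1 - 1/U (G(U, E) = -1/U + 1 = 1 - 1/U)
L(h) = 1
1/(G(-3, 32) + L(-24)) = 1/((-1 - 3)/(-3) + 1) = 1/(-⅓*(-4) + 1) = 1/(4/3 + 1) = 1/(7/3) = 3/7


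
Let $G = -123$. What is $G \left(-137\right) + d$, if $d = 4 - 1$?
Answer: $16854$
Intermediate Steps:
$d = 3$
$G \left(-137\right) + d = \left(-123\right) \left(-137\right) + 3 = 16851 + 3 = 16854$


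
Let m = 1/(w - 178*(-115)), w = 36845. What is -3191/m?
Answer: -182892165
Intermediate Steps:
m = 1/57315 (m = 1/(36845 - 178*(-115)) = 1/(36845 + 20470) = 1/57315 ≈ 1.7447e-5)
-3191/m = -3191/1/57315 = -3191*57315 = -182892165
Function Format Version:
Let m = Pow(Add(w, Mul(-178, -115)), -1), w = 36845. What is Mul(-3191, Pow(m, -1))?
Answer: -182892165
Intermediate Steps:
m = Rational(1, 57315) (m = Pow(Add(36845, Mul(-178, -115)), -1) = Pow(Add(36845, 20470), -1) = Pow(57315, -1) = Rational(1, 57315) ≈ 1.7447e-5)
Mul(-3191, Pow(m, -1)) = Mul(-3191, Pow(Rational(1, 57315), -1)) = Mul(-3191, 57315) = -182892165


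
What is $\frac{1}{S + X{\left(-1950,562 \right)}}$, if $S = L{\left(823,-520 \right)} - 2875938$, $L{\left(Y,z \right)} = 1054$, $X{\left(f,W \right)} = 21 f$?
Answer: $- \frac{1}{2915834} \approx -3.4295 \cdot 10^{-7}$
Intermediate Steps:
$S = -2874884$ ($S = 1054 - 2875938 = -2874884$)
$\frac{1}{S + X{\left(-1950,562 \right)}} = \frac{1}{-2874884 + 21 \left(-1950\right)} = \frac{1}{-2874884 - 40950} = \frac{1}{-2915834} = - \frac{1}{2915834}$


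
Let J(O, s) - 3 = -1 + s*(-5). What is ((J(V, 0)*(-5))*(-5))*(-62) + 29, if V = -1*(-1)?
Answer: -3071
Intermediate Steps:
V = 1
J(O, s) = 2 - 5*s (J(O, s) = 3 + (-1 + s*(-5)) = 3 + (-1 - 5*s) = 2 - 5*s)
((J(V, 0)*(-5))*(-5))*(-62) + 29 = (((2 - 5*0)*(-5))*(-5))*(-62) + 29 = (((2 + 0)*(-5))*(-5))*(-62) + 29 = ((2*(-5))*(-5))*(-62) + 29 = -10*(-5)*(-62) + 29 = 50*(-62) + 29 = -3100 + 29 = -3071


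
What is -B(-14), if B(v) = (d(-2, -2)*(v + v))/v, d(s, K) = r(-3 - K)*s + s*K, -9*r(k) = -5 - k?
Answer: -56/9 ≈ -6.2222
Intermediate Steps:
r(k) = 5/9 + k/9 (r(k) = -(-5 - k)/9 = 5/9 + k/9)
d(s, K) = K*s + s*(2/9 - K/9) (d(s, K) = (5/9 + (-3 - K)/9)*s + s*K = (5/9 + (-1/3 - K/9))*s + K*s = (2/9 - K/9)*s + K*s = s*(2/9 - K/9) + K*s = K*s + s*(2/9 - K/9))
B(v) = 56/9 (B(v) = (((2/9)*(-2)*(1 + 4*(-2)))*(v + v))/v = (((2/9)*(-2)*(1 - 8))*(2*v))/v = (((2/9)*(-2)*(-7))*(2*v))/v = (28*(2*v)/9)/v = (56*v/9)/v = 56/9)
-B(-14) = -1*56/9 = -56/9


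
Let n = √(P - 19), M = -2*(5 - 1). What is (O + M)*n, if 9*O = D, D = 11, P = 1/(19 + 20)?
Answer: -122*I*√7215/351 ≈ -29.524*I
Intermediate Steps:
P = 1/39 ≈ 0.025641
O = 11/9 (O = (⅑)*11 = 11/9 ≈ 1.2222)
M = -8 (M = -2*4 = -8)
n = 2*I*√7215/39 (n = √(1/39 - 19) = √(-740/39) = 2*I*√7215/39 ≈ 4.356*I)
(O + M)*n = (11/9 - 8)*(2*I*√7215/39) = -122*I*√7215/351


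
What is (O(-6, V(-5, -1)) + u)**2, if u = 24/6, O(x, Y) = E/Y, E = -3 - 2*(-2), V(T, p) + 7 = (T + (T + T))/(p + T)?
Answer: 1156/81 ≈ 14.272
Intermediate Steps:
V(T, p) = -7 + 3*T/(T + p) (V(T, p) = -7 + (T + (T + T))/(p + T) = -7 + (T + 2*T)/(T + p) = -7 + (3*T)/(T + p) = -7 + 3*T/(T + p))
E = 1 (E = -3 + 4 = 1)
O(x, Y) = 1/Y
u = 4 (u = 24*(1/6) = 4)
(O(-6, V(-5, -1)) + u)**2 = (1/((-7*(-1) - 4*(-5))/(-5 - 1)) + 4)**2 = (1/((7 + 20)/(-6)) + 4)**2 = (1/(-1/6*27) + 4)**2 = (1/(-9/2) + 4)**2 = (-2/9 + 4)**2 = (34/9)**2 = 1156/81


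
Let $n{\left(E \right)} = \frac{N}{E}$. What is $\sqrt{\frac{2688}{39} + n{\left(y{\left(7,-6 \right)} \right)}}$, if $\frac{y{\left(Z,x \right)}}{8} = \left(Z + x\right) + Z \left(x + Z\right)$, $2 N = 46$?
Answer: $\frac{\sqrt{749359}}{104} \approx 8.3236$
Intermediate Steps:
$N = 23$ ($N = \frac{1}{2} \cdot 46 = 23$)
$y{\left(Z,x \right)} = 8 Z + 8 x + 8 Z \left(Z + x\right)$ ($y{\left(Z,x \right)} = 8 \left(\left(Z + x\right) + Z \left(x + Z\right)\right) = 8 \left(\left(Z + x\right) + Z \left(Z + x\right)\right) = 8 \left(Z + x + Z \left(Z + x\right)\right) = 8 Z + 8 x + 8 Z \left(Z + x\right)$)
$n{\left(E \right)} = \frac{23}{E}$
$\sqrt{\frac{2688}{39} + n{\left(y{\left(7,-6 \right)} \right)}} = \sqrt{\frac{2688}{39} + \frac{23}{8 \cdot 7 + 8 \left(-6\right) + 8 \cdot 7^{2} + 8 \cdot 7 \left(-6\right)}} = \sqrt{2688 \cdot \frac{1}{39} + \frac{23}{56 - 48 + 8 \cdot 49 - 336}} = \sqrt{\frac{896}{13} + \frac{23}{56 - 48 + 392 - 336}} = \sqrt{\frac{896}{13} + \frac{23}{64}} = \sqrt{\frac{57643}{832}} = \frac{\sqrt{749359}}{104}$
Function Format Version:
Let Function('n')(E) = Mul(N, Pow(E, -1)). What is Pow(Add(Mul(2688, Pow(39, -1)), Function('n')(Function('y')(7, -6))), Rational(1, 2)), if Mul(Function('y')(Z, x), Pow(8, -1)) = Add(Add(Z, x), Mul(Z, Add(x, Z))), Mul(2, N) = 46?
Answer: Mul(Rational(1, 104), Pow(749359, Rational(1, 2))) ≈ 8.3236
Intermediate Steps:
N = 23 (N = Mul(Rational(1, 2), 46) = 23)
Function('y')(Z, x) = Add(Mul(8, Z), Mul(8, x), Mul(8, Z, Add(Z, x))) (Function('y')(Z, x) = Mul(8, Add(Add(Z, x), Mul(Z, Add(x, Z)))) = Mul(8, Add(Add(Z, x), Mul(Z, Add(Z, x)))) = Mul(8, Add(Z, x, Mul(Z, Add(Z, x)))) = Add(Mul(8, Z), Mul(8, x), Mul(8, Z, Add(Z, x))))
Function('n')(E) = Mul(23, Pow(E, -1))
Pow(Add(Mul(2688, Pow(39, -1)), Function('n')(Function('y')(7, -6))), Rational(1, 2)) = Pow(Add(Mul(2688, Pow(39, -1)), Mul(23, Pow(Add(Mul(8, 7), Mul(8, -6), Mul(8, Pow(7, 2)), Mul(8, 7, -6)), -1))), Rational(1, 2)) = Pow(Add(Mul(2688, Rational(1, 39)), Mul(23, Pow(Add(56, -48, Mul(8, 49), -336), -1))), Rational(1, 2)) = Pow(Add(Rational(896, 13), Mul(23, Pow(Add(56, -48, 392, -336), -1))), Rational(1, 2)) = Pow(Add(Rational(896, 13), Mul(23, Pow(64, -1))), Rational(1, 2)) = Pow(Add(Rational(896, 13), Mul(23, Rational(1, 64))), Rational(1, 2)) = Pow(Add(Rational(896, 13), Rational(23, 64)), Rational(1, 2)) = Pow(Rational(57643, 832), Rational(1, 2)) = Mul(Rational(1, 104), Pow(749359, Rational(1, 2)))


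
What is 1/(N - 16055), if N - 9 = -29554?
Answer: -1/45600 ≈ -2.1930e-5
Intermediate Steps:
N = -29545 (N = 9 - 29554 = -29545)
1/(N - 16055) = 1/(-29545 - 16055) = 1/(-45600) = -1/45600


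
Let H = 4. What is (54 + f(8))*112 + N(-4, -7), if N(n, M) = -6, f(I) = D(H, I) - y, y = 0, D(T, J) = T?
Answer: 6490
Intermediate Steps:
f(I) = 4 (f(I) = 4 - 1*0 = 4 + 0 = 4)
(54 + f(8))*112 + N(-4, -7) = (54 + 4)*112 - 6 = 58*112 - 6 = 6496 - 6 = 6490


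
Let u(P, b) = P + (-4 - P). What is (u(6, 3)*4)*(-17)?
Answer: 272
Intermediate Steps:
u(P, b) = -4
(u(6, 3)*4)*(-17) = -4*4*(-17) = -16*(-17) = 272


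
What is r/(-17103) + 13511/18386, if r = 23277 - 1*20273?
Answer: 175847089/314455758 ≈ 0.55921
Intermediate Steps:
r = 3004 (r = 23277 - 20273 = 3004)
r/(-17103) + 13511/18386 = 3004/(-17103) + 13511/18386 = 3004*(-1/17103) + 13511*(1/18386) = -3004/17103 + 13511/18386 = 175847089/314455758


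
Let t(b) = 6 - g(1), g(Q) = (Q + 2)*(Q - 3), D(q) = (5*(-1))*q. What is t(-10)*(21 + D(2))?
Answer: 132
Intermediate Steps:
D(q) = -5*q
g(Q) = (-3 + Q)*(2 + Q) (g(Q) = (2 + Q)*(-3 + Q) = (-3 + Q)*(2 + Q))
t(b) = 12 (t(b) = 6 - (-6 + 1**2 - 1*1) = 6 - (-6 + 1 - 1) = 6 - 1*(-6) = 6 + 6 = 12)
t(-10)*(21 + D(2)) = 12*(21 - 5*2) = 12*(21 - 10) = 12*11 = 132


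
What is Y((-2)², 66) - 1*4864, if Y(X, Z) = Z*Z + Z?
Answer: -442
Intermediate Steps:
Y(X, Z) = Z + Z² (Y(X, Z) = Z² + Z = Z + Z²)
Y((-2)², 66) - 1*4864 = 66*(1 + 66) - 1*4864 = 66*67 - 4864 = 4422 - 4864 = -442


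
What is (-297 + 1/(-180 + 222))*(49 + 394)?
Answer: -5525539/42 ≈ -1.3156e+5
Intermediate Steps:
(-297 + 1/(-180 + 222))*(49 + 394) = (-297 + 1/42)*443 = -12473/42*443 = -5525539/42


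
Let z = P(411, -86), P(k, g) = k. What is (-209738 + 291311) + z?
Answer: 81984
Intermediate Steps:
z = 411
(-209738 + 291311) + z = (-209738 + 291311) + 411 = 81573 + 411 = 81984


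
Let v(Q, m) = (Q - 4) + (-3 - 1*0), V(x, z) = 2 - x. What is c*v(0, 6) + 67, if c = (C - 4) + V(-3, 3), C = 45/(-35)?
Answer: 69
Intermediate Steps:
v(Q, m) = -7 + Q (v(Q, m) = (-4 + Q) + (-3 + 0) = (-4 + Q) - 3 = -7 + Q)
C = -9/7 (C = 45*(-1/35) = -9/7 ≈ -1.2857)
c = -2/7 (c = (-9/7 - 4) + (2 - 1*(-3)) = -37/7 + (2 + 3) = -37/7 + 5 = -2/7 ≈ -0.28571)
c*v(0, 6) + 67 = -2*(-7 + 0)/7 + 67 = -2/7*(-7) + 67 = 2 + 67 = 69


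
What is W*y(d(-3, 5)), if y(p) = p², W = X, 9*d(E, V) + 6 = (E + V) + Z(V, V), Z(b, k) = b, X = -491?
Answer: -491/81 ≈ -6.0617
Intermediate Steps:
d(E, V) = -⅔ + E/9 + 2*V/9 (d(E, V) = -⅔ + ((E + V) + V)/9 = -⅔ + (E + 2*V)/9 = -⅔ + (E/9 + 2*V/9) = -⅔ + E/9 + 2*V/9)
W = -491
W*y(d(-3, 5)) = -491*(-⅔ + (⅑)*(-3) + (2/9)*5)² = -491*(-⅔ - ⅓ + 10/9)² = -491*(⅑)² = -491*1/81 = -491/81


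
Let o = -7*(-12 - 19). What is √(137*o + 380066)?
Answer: √409795 ≈ 640.15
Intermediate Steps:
o = 217 (o = -7*(-31) = 217)
√(137*o + 380066) = √(137*217 + 380066) = √(29729 + 380066) = √409795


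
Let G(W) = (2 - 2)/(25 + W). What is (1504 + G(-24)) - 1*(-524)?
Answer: 2028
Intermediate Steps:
G(W) = 0 (G(W) = 0/(25 + W) = 0)
(1504 + G(-24)) - 1*(-524) = (1504 + 0) - 1*(-524) = 1504 + 524 = 2028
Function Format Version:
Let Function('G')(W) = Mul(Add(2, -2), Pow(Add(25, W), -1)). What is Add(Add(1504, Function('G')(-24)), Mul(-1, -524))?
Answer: 2028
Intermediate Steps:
Function('G')(W) = 0 (Function('G')(W) = Mul(0, Pow(Add(25, W), -1)) = 0)
Add(Add(1504, Function('G')(-24)), Mul(-1, -524)) = Add(Add(1504, 0), Mul(-1, -524)) = Add(1504, 524) = 2028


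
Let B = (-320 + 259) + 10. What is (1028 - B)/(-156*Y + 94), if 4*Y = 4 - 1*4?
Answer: 1079/94 ≈ 11.479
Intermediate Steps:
Y = 0 (Y = (4 - 1*4)/4 = (4 - 4)/4 = (1/4)*0 = 0)
B = -51 (B = -61 + 10 = -51)
(1028 - B)/(-156*Y + 94) = (1028 - 1*(-51))/(-156*0 + 94) = (1028 + 51)/(0 + 94) = 1079/94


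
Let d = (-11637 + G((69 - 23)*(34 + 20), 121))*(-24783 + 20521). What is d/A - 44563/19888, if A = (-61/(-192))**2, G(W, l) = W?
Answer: 28600292445507029/74003248 ≈ 3.8647e+8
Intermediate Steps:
A = 3721/36864 (A = (-61*(-1/192))**2 = (61/192)**2 = 3721/36864 ≈ 0.10094)
d = 39010086 (d = (-11637 + (69 - 23)*(34 + 20))*(-24783 + 20521) = (-11637 + 46*54)*(-4262) = (-11637 + 2484)*(-4262) = -9153*(-4262) = 39010086)
d/A - 44563/19888 = 39010086/(3721/36864) - 44563/19888 = 39010086*(36864/3721) - 44563*1/19888 = 1438067810304/3721 - 44563/19888 = 28600292445507029/74003248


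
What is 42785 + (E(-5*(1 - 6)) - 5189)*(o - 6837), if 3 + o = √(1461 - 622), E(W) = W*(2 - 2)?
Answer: 35535545 - 5189*√839 ≈ 3.5385e+7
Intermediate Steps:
E(W) = 0 (E(W) = W*0 = 0)
o = -3 + √839 (o = -3 + √(1461 - 622) = -3 + √839 ≈ 25.965)
42785 + (E(-5*(1 - 6)) - 5189)*(o - 6837) = 42785 + (0 - 5189)*((-3 + √839) - 6837) = 42785 - 5189*(-6840 + √839) = 42785 + (35492760 - 5189*√839) = 35535545 - 5189*√839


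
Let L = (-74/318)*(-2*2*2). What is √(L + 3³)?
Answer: √729651/159 ≈ 5.3723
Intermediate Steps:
L = 296/159 (L = (-74*1/318)*(-4*2) = -37/159*(-8) = 296/159 ≈ 1.8616)
√(L + 3³) = √(296/159 + 3³) = √(296/159 + 27) = √(4589/159) = √729651/159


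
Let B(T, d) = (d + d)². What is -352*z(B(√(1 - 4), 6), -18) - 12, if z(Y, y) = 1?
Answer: -364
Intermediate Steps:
B(T, d) = 4*d² (B(T, d) = (2*d)² = 4*d²)
-352*z(B(√(1 - 4), 6), -18) - 12 = -352*1 - 12 = -352 - 12 = -364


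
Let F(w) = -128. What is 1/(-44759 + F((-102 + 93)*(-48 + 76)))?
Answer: -1/44887 ≈ -2.2278e-5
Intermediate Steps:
1/(-44759 + F((-102 + 93)*(-48 + 76))) = 1/(-44759 - 128) = 1/(-44887) = -1/44887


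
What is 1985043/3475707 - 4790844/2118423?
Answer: -1382934364391/818113072229 ≈ -1.6904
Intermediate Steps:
1985043/3475707 - 4790844/2118423 = 1985043*(1/3475707) - 4790844*1/2118423 = 661681/1158569 - 1596948/706141 = -1382934364391/818113072229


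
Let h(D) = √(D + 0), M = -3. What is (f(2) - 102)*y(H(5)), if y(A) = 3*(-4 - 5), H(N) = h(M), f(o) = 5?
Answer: 2619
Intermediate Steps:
h(D) = √D
H(N) = I*√3 (H(N) = √(-3) = I*√3)
y(A) = -27 (y(A) = 3*(-9) = -27)
(f(2) - 102)*y(H(5)) = (5 - 102)*(-27) = -97*(-27) = 2619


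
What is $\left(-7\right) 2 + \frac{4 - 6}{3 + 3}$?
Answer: $- \frac{43}{3} \approx -14.333$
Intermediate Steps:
$\left(-7\right) 2 + \frac{4 - 6}{3 + 3} = -14 - \frac{2}{6} = -14 - \frac{1}{3} = - \frac{43}{3}$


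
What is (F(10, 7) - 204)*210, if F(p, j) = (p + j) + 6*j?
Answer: -30450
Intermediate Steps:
F(p, j) = p + 7*j (F(p, j) = (j + p) + 6*j = p + 7*j)
(F(10, 7) - 204)*210 = ((10 + 7*7) - 204)*210 = ((10 + 49) - 204)*210 = (59 - 204)*210 = -145*210 = -30450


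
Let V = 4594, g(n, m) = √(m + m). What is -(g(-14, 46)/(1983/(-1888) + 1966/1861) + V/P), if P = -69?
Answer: 4594/69 - 7027136*√23/21445 ≈ -1504.9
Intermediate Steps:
g(n, m) = √2*√m (g(n, m) = √(2*m) = √2*√m)
-(g(-14, 46)/(1983/(-1888) + 1966/1861) + V/P) = -((√2*√46)/(1983/(-1888) + 1966/1861) + 4594/(-69)) = -((2*√23)/(1983*(-1/1888) + 1966*(1/1861)) + 4594*(-1/69)) = -((2*√23)/(-1983/1888 + 1966/1861) - 4594/69) = -((2*√23)/(21445/3513568) - 4594/69) = -((2*√23)*(3513568/21445) - 4594/69) = -(7027136*√23/21445 - 4594/69) = -(-4594/69 + 7027136*√23/21445) = 4594/69 - 7027136*√23/21445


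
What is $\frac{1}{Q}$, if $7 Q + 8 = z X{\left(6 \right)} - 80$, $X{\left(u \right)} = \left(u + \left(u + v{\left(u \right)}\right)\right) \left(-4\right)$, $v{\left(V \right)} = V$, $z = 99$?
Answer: $- \frac{7}{7216} \approx -0.00097007$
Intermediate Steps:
$X{\left(u \right)} = - 12 u$ ($X{\left(u \right)} = \left(u + \left(u + u\right)\right) \left(-4\right) = \left(u + 2 u\right) \left(-4\right) = 3 u \left(-4\right) = - 12 u$)
$Q = - \frac{7216}{7}$ ($Q = - \frac{8}{7} + \frac{99 \left(\left(-12\right) 6\right) - 80}{7} = - \frac{8}{7} + \frac{99 \left(-72\right) - 80}{7} = - \frac{8}{7} + \frac{-7128 - 80}{7} = - \frac{8}{7} + \frac{1}{7} \left(-7208\right) = - \frac{8}{7} - \frac{7208}{7} = - \frac{7216}{7} \approx -1030.9$)
$\frac{1}{Q} = \frac{1}{- \frac{7216}{7}} = - \frac{7}{7216}$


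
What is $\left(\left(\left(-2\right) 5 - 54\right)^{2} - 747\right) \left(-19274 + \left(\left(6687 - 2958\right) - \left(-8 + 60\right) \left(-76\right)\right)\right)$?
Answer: $-38824957$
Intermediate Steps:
$\left(\left(\left(-2\right) 5 - 54\right)^{2} - 747\right) \left(-19274 + \left(\left(6687 - 2958\right) - \left(-8 + 60\right) \left(-76\right)\right)\right) = \left(\left(-10 - 54\right)^{2} - 747\right) \left(-19274 + \left(\left(6687 - 2958\right) - 52 \left(-76\right)\right)\right) = \left(\left(-64\right)^{2} - 747\right) \left(-19274 + \left(3729 - -3952\right)\right) = \left(4096 - 747\right) \left(-19274 + \left(3729 + 3952\right)\right) = 3349 \left(-19274 + 7681\right) = 3349 \left(-11593\right) = -38824957$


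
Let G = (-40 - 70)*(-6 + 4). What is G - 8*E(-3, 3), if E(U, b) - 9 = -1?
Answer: 156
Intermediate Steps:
G = 220 (G = -110*(-2) = 220)
E(U, b) = 8 (E(U, b) = 9 - 1 = 8)
G - 8*E(-3, 3) = 220 - 8*8 = 220 - 64 = 156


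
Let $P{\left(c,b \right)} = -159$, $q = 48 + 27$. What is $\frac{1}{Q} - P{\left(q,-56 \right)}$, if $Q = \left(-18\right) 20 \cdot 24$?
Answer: $\frac{1373759}{8640} \approx 159.0$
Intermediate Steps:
$q = 75$
$Q = -8640$ ($Q = \left(-360\right) 24 = -8640$)
$\frac{1}{Q} - P{\left(q,-56 \right)} = \frac{1}{-8640} - -159 = - \frac{1}{8640} + 159 = \frac{1373759}{8640}$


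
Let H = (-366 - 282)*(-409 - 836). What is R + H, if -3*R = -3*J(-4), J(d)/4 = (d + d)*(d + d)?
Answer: 807016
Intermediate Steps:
H = 806760 (H = -648*(-1245) = 806760)
J(d) = 16*d² (J(d) = 4*((d + d)*(d + d)) = 4*((2*d)*(2*d)) = 4*(4*d²) = 16*d²)
R = 256 (R = -(-1)*16*(-4)² = -(-1)*16*16 = -(-1)*256 = -⅓*(-768) = 256)
R + H = 256 + 806760 = 807016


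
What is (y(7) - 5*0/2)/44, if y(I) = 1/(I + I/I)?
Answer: 1/352 ≈ 0.0028409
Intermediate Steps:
y(I) = 1/(1 + I) (y(I) = 1/(I + 1) = 1/(1 + I))
(y(7) - 5*0/2)/44 = (1/(1 + 7) - 5*0/2)/44 = (1/8 + 0*(½))*(1/44) = (⅛ + 0)*(1/44) = (⅛)*(1/44) = 1/352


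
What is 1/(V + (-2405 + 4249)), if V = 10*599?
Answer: 1/7834 ≈ 0.00012765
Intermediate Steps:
V = 5990
1/(V + (-2405 + 4249)) = 1/(5990 + (-2405 + 4249)) = 1/(5990 + 1844) = 1/7834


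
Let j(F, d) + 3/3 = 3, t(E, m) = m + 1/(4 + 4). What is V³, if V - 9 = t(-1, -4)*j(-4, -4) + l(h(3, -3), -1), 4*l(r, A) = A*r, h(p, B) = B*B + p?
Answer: -343/64 ≈ -5.3594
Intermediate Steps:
t(E, m) = ⅛ + m (t(E, m) = m + 1/8 = m + ⅛ = ⅛ + m)
h(p, B) = p + B² (h(p, B) = B² + p = p + B²)
l(r, A) = A*r/4 (l(r, A) = (A*r)/4 = A*r/4)
j(F, d) = 2 (j(F, d) = -1 + 3 = 2)
V = -7/4 (V = 9 + ((⅛ - 4)*2 + (¼)*(-1)*(3 + (-3)²)) = 9 + (-31/8*2 + (¼)*(-1)*(3 + 9)) = 9 + (-31/4 + (¼)*(-1)*12) = 9 + (-31/4 - 3) = 9 - 43/4 = -7/4 ≈ -1.7500)
V³ = (-7/4)³ = -343/64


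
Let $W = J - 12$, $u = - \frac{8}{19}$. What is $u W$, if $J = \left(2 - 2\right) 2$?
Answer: $\frac{96}{19} \approx 5.0526$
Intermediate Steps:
$J = 0$ ($J = 0 \cdot 2 = 0$)
$u = - \frac{8}{19}$ ($u = \left(-8\right) \frac{1}{19} = - \frac{8}{19} \approx -0.42105$)
$W = -12$ ($W = 0 - 12 = -12$)
$u W = \left(- \frac{8}{19}\right) \left(-12\right) = \frac{96}{19}$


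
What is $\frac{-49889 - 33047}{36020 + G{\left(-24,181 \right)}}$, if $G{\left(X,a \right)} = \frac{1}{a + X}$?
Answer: $- \frac{13020952}{5655141} \approx -2.3025$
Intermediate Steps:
$G{\left(X,a \right)} = \frac{1}{X + a}$
$\frac{-49889 - 33047}{36020 + G{\left(-24,181 \right)}} = \frac{-49889 - 33047}{36020 + \frac{1}{-24 + 181}} = - \frac{82936}{36020 + \frac{1}{157}} = - \frac{82936}{\frac{5655141}{157}} = \left(-82936\right) \frac{157}{5655141} = - \frac{13020952}{5655141}$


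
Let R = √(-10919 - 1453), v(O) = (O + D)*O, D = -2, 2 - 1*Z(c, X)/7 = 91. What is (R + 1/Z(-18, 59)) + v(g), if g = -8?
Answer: 49839/623 + 2*I*√3093 ≈ 79.998 + 111.23*I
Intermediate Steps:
Z(c, X) = -623 (Z(c, X) = 14 - 7*91 = 14 - 637 = -623)
v(O) = O*(-2 + O) (v(O) = (O - 2)*O = (-2 + O)*O = O*(-2 + O))
R = 2*I*√3093 (R = √(-12372) = 2*I*√3093 ≈ 111.23*I)
(R + 1/Z(-18, 59)) + v(g) = (2*I*√3093 + 1/(-623)) - 8*(-2 - 8) = (2*I*√3093 - 1/623) - 8*(-10) = (-1/623 + 2*I*√3093) + 80 = 49839/623 + 2*I*√3093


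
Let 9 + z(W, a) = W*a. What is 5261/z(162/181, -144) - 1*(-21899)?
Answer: 545581102/24957 ≈ 21861.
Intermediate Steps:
z(W, a) = -9 + W*a
5261/z(162/181, -144) - 1*(-21899) = 5261/(-9 + (162/181)*(-144)) - 1*(-21899) = 5261/(-9 + (162*(1/181))*(-144)) + 21899 = 5261/(-9 + (162/181)*(-144)) + 21899 = 5261/(-9 - 23328/181) + 21899 = 5261/(-24957/181) + 21899 = 5261*(-181/24957) + 21899 = -952241/24957 + 21899 = 545581102/24957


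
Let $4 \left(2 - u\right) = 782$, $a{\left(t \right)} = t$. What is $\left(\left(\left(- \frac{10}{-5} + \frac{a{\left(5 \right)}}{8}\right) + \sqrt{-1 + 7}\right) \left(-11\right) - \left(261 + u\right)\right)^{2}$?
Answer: $\frac{640905}{64} + \frac{8481 \sqrt{6}}{4} \approx 15208.0$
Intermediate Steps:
$u = - \frac{387}{2}$ ($u = 2 - \frac{391}{2} = - \frac{387}{2} \approx -193.5$)
$\left(\left(\left(- \frac{10}{-5} + \frac{a{\left(5 \right)}}{8}\right) + \sqrt{-1 + 7}\right) \left(-11\right) - \left(261 + u\right)\right)^{2} = \left(\left(\left(- \frac{10}{-5} + \frac{5}{8}\right) + \sqrt{-1 + 7}\right) \left(-11\right) - \frac{135}{2}\right)^{2} = \left(\left(\left(\left(-10\right) \left(- \frac{1}{5}\right) + 5 \cdot \frac{1}{8}\right) + \sqrt{6}\right) \left(-11\right) + \left(-261 + \frac{387}{2}\right)\right)^{2} = \left(\left(\left(2 + \frac{5}{8}\right) + \sqrt{6}\right) \left(-11\right) - \frac{135}{2}\right)^{2} = \left(\left(\frac{21}{8} + \sqrt{6}\right) \left(-11\right) - \frac{135}{2}\right)^{2} = \left(\left(- \frac{231}{8} - 11 \sqrt{6}\right) - \frac{135}{2}\right)^{2} = \left(- \frac{771}{8} - 11 \sqrt{6}\right)^{2}$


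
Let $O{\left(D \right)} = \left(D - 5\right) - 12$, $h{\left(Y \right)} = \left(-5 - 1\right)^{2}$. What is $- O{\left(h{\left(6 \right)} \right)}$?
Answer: $-19$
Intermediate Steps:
$h{\left(Y \right)} = 36$ ($h{\left(Y \right)} = \left(-6\right)^{2} = 36$)
$O{\left(D \right)} = -17 + D$ ($O{\left(D \right)} = \left(-5 + D\right) - 12 = -17 + D$)
$- O{\left(h{\left(6 \right)} \right)} = - (-17 + 36) = \left(-1\right) 19 = -19$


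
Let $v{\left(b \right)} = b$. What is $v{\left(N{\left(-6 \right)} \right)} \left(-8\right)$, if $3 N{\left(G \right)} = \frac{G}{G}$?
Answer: $- \frac{8}{3} \approx -2.6667$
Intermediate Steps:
$N{\left(G \right)} = \frac{1}{3}$ ($N{\left(G \right)} = \frac{G \frac{1}{G}}{3} = \frac{1}{3} \cdot 1 = \frac{1}{3}$)
$v{\left(N{\left(-6 \right)} \right)} \left(-8\right) = \frac{1}{3} \left(-8\right) = - \frac{8}{3}$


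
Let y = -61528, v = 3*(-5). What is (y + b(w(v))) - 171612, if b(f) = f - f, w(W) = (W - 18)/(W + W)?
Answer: -233140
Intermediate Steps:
v = -15
w(W) = (-18 + W)/(2*W) (w(W) = (-18 + W)/((2*W)) = (-18 + W)*(1/(2*W)) = (-18 + W)/(2*W))
b(f) = 0
(y + b(w(v))) - 171612 = (-61528 + 0) - 171612 = -61528 - 171612 = -233140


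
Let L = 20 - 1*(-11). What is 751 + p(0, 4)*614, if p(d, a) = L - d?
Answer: 19785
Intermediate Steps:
L = 31 (L = 20 + 11 = 31)
p(d, a) = 31 - d
751 + p(0, 4)*614 = 751 + (31 - 1*0)*614 = 751 + (31 + 0)*614 = 751 + 31*614 = 751 + 19034 = 19785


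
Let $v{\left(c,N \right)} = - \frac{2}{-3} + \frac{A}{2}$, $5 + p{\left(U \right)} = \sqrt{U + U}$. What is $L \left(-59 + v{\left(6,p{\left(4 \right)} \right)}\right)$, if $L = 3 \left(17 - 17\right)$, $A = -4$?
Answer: $0$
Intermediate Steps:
$p{\left(U \right)} = -5 + \sqrt{2} \sqrt{U}$ ($p{\left(U \right)} = -5 + \sqrt{U + U} = -5 + \sqrt{2 U} = -5 + \sqrt{2} \sqrt{U}$)
$v{\left(c,N \right)} = - \frac{4}{3}$ ($v{\left(c,N \right)} = - \frac{2}{-3} - \frac{4}{2} = \left(-2\right) \left(- \frac{1}{3}\right) - 2 = \frac{2}{3} - 2 = - \frac{4}{3}$)
$L = 0$ ($L = 3 \left(17 - 17\right) = 3 \cdot 0 = 0$)
$L \left(-59 + v{\left(6,p{\left(4 \right)} \right)}\right) = 0 \left(-59 - \frac{4}{3}\right) = 0 \left(- \frac{181}{3}\right) = 0$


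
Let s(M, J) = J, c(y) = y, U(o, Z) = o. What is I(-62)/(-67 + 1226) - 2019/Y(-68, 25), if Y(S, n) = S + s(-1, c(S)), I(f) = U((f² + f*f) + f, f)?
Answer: 3377157/157624 ≈ 21.425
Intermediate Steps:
I(f) = f + 2*f² (I(f) = (f² + f*f) + f = (f² + f²) + f = 2*f² + f = f + 2*f²)
Y(S, n) = 2*S (Y(S, n) = S + S = 2*S)
I(-62)/(-67 + 1226) - 2019/Y(-68, 25) = (-62*(1 + 2*(-62)))/(-67 + 1226) - 2019/(2*(-68)) = -62*(1 - 124)/1159 - 2019/(-136) = -62*(-123)*(1/1159) - 2019*(-1/136) = 7626*(1/1159) + 2019/136 = 7626/1159 + 2019/136 = 3377157/157624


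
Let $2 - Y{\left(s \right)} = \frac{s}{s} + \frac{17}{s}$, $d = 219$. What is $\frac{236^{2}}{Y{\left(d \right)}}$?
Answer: $\frac{6098712}{101} \approx 60383.0$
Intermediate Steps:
$Y{\left(s \right)} = 1 - \frac{17}{s}$ ($Y{\left(s \right)} = 2 - \left(\frac{s}{s} + \frac{17}{s}\right) = 2 - \left(1 + \frac{17}{s}\right) = 1 - \frac{17}{s}$)
$\frac{236^{2}}{Y{\left(d \right)}} = \frac{236^{2}}{\frac{1}{219} \left(-17 + 219\right)} = \frac{55696}{\frac{1}{219} \cdot 202} = \frac{55696}{\frac{202}{219}} = 55696 \cdot \frac{219}{202} = \frac{6098712}{101}$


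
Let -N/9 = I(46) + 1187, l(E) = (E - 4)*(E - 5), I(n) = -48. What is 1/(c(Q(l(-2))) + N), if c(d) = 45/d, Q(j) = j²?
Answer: -196/2009191 ≈ -9.7552e-5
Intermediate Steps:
l(E) = (-5 + E)*(-4 + E) (l(E) = (-4 + E)*(-5 + E) = (-5 + E)*(-4 + E))
N = -10251 (N = -9*(-48 + 1187) = -9*1139 = -10251)
1/(c(Q(l(-2))) + N) = 1/(45/((20 + (-2)² - 9*(-2))²) - 10251) = 1/(45/((20 + 4 + 18)²) - 10251) = 1/(45/(42²) - 10251) = 1/(45/1764 - 10251) = 1/(45*(1/1764) - 10251) = 1/(5/196 - 10251) = 1/(-2009191/196) = -196/2009191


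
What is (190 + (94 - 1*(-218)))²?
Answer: 252004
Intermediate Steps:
(190 + (94 - 1*(-218)))² = (190 + (94 + 218))² = (190 + 312)² = 502² = 252004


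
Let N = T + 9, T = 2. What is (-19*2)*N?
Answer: -418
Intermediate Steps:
N = 11 (N = 2 + 9 = 11)
(-19*2)*N = -19*2*11 = -38*11 = -418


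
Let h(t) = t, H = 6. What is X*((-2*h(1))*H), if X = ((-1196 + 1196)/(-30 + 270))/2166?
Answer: 0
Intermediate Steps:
X = 0 (X = (0/240)*(1/2166) = (0*(1/240))*(1/2166) = 0*(1/2166) = 0)
X*((-2*h(1))*H) = 0*(-2*1*6) = 0*(-2*6) = 0*(-12) = 0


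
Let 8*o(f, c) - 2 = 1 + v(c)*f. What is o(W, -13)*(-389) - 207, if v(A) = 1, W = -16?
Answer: 3401/8 ≈ 425.13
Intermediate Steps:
o(f, c) = 3/8 + f/8 (o(f, c) = ¼ + (1 + 1*f)/8 = ¼ + (1 + f)/8 = ¼ + (⅛ + f/8) = 3/8 + f/8)
o(W, -13)*(-389) - 207 = (3/8 + (⅛)*(-16))*(-389) - 207 = (3/8 - 2)*(-389) - 207 = -13/8*(-389) - 207 = 5057/8 - 207 = 3401/8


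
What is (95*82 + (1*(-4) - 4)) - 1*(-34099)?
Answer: 41881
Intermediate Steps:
(95*82 + (1*(-4) - 4)) - 1*(-34099) = (7790 + (-4 - 4)) + 34099 = (7790 - 8) + 34099 = 7782 + 34099 = 41881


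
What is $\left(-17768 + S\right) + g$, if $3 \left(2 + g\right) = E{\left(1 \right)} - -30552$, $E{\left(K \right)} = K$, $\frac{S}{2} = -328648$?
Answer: $- \frac{1994645}{3} \approx -6.6488 \cdot 10^{5}$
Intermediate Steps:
$S = -657296$ ($S = 2 \left(-328648\right) = -657296$)
$g = \frac{30547}{3}$ ($g = -2 + \frac{1 - -30552}{3} = -2 + \frac{1 + 30552}{3} = -2 + \frac{1}{3} \cdot 30553 = -2 + \frac{30553}{3} = \frac{30547}{3} \approx 10182.0$)
$\left(-17768 + S\right) + g = \left(-17768 - 657296\right) + \frac{30547}{3} = -675064 + \frac{30547}{3} = - \frac{1994645}{3}$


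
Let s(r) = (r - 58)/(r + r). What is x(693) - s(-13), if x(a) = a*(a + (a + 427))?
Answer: 32666563/26 ≈ 1.2564e+6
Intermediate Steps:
x(a) = a*(427 + 2*a) (x(a) = a*(a + (427 + a)) = a*(427 + 2*a))
s(r) = (-58 + r)/(2*r) (s(r) = (-58 + r)/((2*r)) = (-58 + r)*(1/(2*r)) = (-58 + r)/(2*r))
x(693) - s(-13) = 693*(427 + 2*693) - (-58 - 13)/(2*(-13)) = 693*(427 + 1386) - (-1)*(-71)/(2*13) = 693*1813 - 1*71/26 = 1256409 - 71/26 = 32666563/26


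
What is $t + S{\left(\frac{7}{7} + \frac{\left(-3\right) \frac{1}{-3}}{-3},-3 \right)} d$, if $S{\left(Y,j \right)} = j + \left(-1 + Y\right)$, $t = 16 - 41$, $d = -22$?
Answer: $\frac{145}{3} \approx 48.333$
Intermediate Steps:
$t = -25$ ($t = 16 - 41 = -25$)
$S{\left(Y,j \right)} = -1 + Y + j$
$t + S{\left(\frac{7}{7} + \frac{\left(-3\right) \frac{1}{-3}}{-3},-3 \right)} d = -25 + \left(-1 + \left(\frac{7}{7} + \frac{\left(-3\right) \frac{1}{-3}}{-3}\right) - 3\right) \left(-22\right) = -25 + \left(-1 + \left(7 \cdot \frac{1}{7} + \left(-3\right) \left(- \frac{1}{3}\right) \left(- \frac{1}{3}\right)\right) - 3\right) \left(-22\right) = -25 + \left(-1 + \left(1 + 1 \left(- \frac{1}{3}\right)\right) - 3\right) \left(-22\right) = -25 + \left(-1 + \left(1 - \frac{1}{3}\right) - 3\right) \left(-22\right) = -25 + \left(-1 + \frac{2}{3} - 3\right) \left(-22\right) = -25 - - \frac{220}{3} = -25 + \frac{220}{3} = \frac{145}{3}$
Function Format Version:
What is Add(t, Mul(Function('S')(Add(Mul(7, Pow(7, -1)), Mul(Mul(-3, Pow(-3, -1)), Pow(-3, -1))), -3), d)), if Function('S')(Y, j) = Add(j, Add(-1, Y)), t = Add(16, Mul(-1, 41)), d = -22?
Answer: Rational(145, 3) ≈ 48.333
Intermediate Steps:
t = -25 (t = Add(16, -41) = -25)
Function('S')(Y, j) = Add(-1, Y, j)
Add(t, Mul(Function('S')(Add(Mul(7, Pow(7, -1)), Mul(Mul(-3, Pow(-3, -1)), Pow(-3, -1))), -3), d)) = Add(-25, Mul(Add(-1, Add(Mul(7, Pow(7, -1)), Mul(Mul(-3, Pow(-3, -1)), Pow(-3, -1))), -3), -22)) = Add(-25, Mul(Add(-1, Add(Mul(7, Rational(1, 7)), Mul(Mul(-3, Rational(-1, 3)), Rational(-1, 3))), -3), -22)) = Add(-25, Mul(Add(-1, Add(1, Mul(1, Rational(-1, 3))), -3), -22)) = Add(-25, Mul(Add(-1, Add(1, Rational(-1, 3)), -3), -22)) = Add(-25, Mul(Add(-1, Rational(2, 3), -3), -22)) = Add(-25, Mul(Rational(-10, 3), -22)) = Add(-25, Rational(220, 3)) = Rational(145, 3)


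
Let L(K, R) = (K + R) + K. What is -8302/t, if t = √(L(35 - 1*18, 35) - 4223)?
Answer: 4151*I*√4154/2077 ≈ 128.81*I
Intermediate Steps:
L(K, R) = R + 2*K
t = I*√4154 (t = √((35 + 2*(35 - 1*18)) - 4223) = √((35 + 2*(35 - 18)) - 4223) = √((35 + 2*17) - 4223) = √((35 + 34) - 4223) = √(69 - 4223) = √(-4154) = I*√4154 ≈ 64.452*I)
-8302/t = -8302*(-I*√4154/4154) = -(-4151)*I*√4154/2077 = 4151*I*√4154/2077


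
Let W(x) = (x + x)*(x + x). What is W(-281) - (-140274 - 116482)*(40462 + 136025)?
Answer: 45314412016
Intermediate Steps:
W(x) = 4*x**2 (W(x) = (2*x)*(2*x) = 4*x**2)
W(-281) - (-140274 - 116482)*(40462 + 136025) = 4*(-281)**2 - (-140274 - 116482)*(40462 + 136025) = 4*78961 - (-256756)*176487 = 315844 - 1*(-45314096172) = 315844 + 45314096172 = 45314412016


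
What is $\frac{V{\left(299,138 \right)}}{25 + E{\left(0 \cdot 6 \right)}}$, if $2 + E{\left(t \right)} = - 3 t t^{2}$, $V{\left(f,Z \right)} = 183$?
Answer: $\frac{183}{23} \approx 7.9565$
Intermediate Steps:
$E{\left(t \right)} = -2 - 3 t^{3}$ ($E{\left(t \right)} = -2 + - 3 t t^{2} = -2 - 3 t^{3}$)
$\frac{V{\left(299,138 \right)}}{25 + E{\left(0 \cdot 6 \right)}} = \frac{1}{25 - \left(2 + 3 \left(0 \cdot 6\right)^{3}\right)} 183 = \frac{1}{25 - \left(2 + 3 \cdot 0^{3}\right)} 183 = \frac{1}{25 - 2} \cdot 183 = \frac{1}{23} \cdot 183 = \frac{183}{23}$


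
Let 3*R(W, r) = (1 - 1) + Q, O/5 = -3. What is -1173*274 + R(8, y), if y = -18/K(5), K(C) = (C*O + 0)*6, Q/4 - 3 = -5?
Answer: -964214/3 ≈ -3.2140e+5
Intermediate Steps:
O = -15 (O = 5*(-3) = -15)
Q = -8 (Q = 12 + 4*(-5) = 12 - 20 = -8)
K(C) = -90*C (K(C) = (C*(-15) + 0)*6 = (-15*C + 0)*6 = -15*C*6 = -90*C)
y = 1/25 (y = -18/((-90*5)) = -18/(-450) = -18*(-1/450) = 1/25 ≈ 0.040000)
R(W, r) = -8/3 (R(W, r) = ((1 - 1) - 8)/3 = (0 - 8)/3 = (⅓)*(-8) = -8/3)
-1173*274 + R(8, y) = -1173*274 - 8/3 = -321402 - 8/3 = -964214/3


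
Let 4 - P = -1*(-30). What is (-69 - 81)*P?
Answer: 3900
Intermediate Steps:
P = -26 (P = 4 - (-1)*(-30) = 4 - 1*30 = 4 - 30 = -26)
(-69 - 81)*P = (-69 - 81)*(-26) = -150*(-26) = 3900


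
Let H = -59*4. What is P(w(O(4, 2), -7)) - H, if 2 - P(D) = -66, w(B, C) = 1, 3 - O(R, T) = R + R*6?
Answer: 304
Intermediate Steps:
O(R, T) = 3 - 7*R (O(R, T) = 3 - (R + R*6) = 3 - (R + 6*R) = 3 - 7*R)
P(D) = 68 (P(D) = 2 - 1*(-66) = 2 + 66 = 68)
H = -236
P(w(O(4, 2), -7)) - H = 68 - 1*(-236) = 68 + 236 = 304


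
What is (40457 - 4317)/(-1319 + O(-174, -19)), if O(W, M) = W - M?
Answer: -18070/737 ≈ -24.518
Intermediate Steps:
(40457 - 4317)/(-1319 + O(-174, -19)) = (40457 - 4317)/(-1319 + (-174 - 1*(-19))) = 36140/(-1319 + (-174 + 19)) = 36140/(-1319 - 155) = 36140/(-1474) = 36140*(-1/1474) = -18070/737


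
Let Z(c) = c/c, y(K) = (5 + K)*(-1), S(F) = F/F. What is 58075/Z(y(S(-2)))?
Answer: 58075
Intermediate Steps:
S(F) = 1
y(K) = -5 - K
Z(c) = 1
58075/Z(y(S(-2))) = 58075/1 = 58075*1 = 58075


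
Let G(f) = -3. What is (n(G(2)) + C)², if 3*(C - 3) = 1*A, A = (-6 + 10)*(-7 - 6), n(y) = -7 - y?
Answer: 3025/9 ≈ 336.11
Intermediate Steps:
A = -52 (A = 4*(-13) = -52)
C = -43/3 (C = 3 + (1*(-52))/3 = 3 + (⅓)*(-52) = 3 - 52/3 = -43/3 ≈ -14.333)
(n(G(2)) + C)² = ((-7 - 1*(-3)) - 43/3)² = ((-7 + 3) - 43/3)² = (-4 - 43/3)² = (-55/3)² = 3025/9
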